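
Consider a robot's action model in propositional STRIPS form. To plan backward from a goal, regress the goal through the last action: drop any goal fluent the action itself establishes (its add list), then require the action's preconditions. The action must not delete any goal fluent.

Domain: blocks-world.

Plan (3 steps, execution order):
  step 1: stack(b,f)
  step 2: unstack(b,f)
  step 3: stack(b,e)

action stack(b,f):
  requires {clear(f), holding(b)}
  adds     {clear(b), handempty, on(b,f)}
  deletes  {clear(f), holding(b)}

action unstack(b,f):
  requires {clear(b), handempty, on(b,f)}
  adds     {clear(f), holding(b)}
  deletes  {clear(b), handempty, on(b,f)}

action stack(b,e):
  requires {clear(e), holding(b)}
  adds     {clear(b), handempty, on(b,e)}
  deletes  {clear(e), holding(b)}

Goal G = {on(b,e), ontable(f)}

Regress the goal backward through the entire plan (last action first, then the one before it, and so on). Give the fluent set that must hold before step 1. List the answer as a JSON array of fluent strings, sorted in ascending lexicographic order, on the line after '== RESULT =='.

Work backward from the goal:
  through step 3 (stack(b,e)): drop {on(b,e)}, keep {ontable(f)}, require {clear(e), holding(b)}
    → {clear(e), holding(b), ontable(f)}
  through step 2 (unstack(b,f)): drop {holding(b)}, keep {clear(e), ontable(f)}, require {clear(b), handempty, on(b,f)}
    → {clear(b), clear(e), handempty, on(b,f), ontable(f)}
  through step 1 (stack(b,f)): drop {clear(b), handempty, on(b,f)}, keep {clear(e), ontable(f)}, require {clear(f), holding(b)}
    → {clear(e), clear(f), holding(b), ontable(f)}

== RESULT ==
["clear(e)", "clear(f)", "holding(b)", "ontable(f)"]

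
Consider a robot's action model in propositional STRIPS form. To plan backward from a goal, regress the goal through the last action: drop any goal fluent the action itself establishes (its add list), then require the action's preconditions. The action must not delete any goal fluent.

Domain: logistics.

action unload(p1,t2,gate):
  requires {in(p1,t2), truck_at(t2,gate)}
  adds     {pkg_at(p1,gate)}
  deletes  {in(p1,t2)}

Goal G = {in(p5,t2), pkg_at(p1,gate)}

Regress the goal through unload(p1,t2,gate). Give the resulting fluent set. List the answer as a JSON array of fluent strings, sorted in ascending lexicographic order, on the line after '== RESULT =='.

Regress:
  G ∩ del = {}  (empty — regression defined)
  G \ add = {in(p5,t2), pkg_at(p1,gate)} \ {pkg_at(p1,gate)} = {in(p5,t2)}
  ∪ pre   = {in(p5,t2)} ∪ {in(p1,t2), truck_at(t2,gate)}
          = {in(p1,t2), in(p5,t2), truck_at(t2,gate)}

== RESULT ==
["in(p1,t2)", "in(p5,t2)", "truck_at(t2,gate)"]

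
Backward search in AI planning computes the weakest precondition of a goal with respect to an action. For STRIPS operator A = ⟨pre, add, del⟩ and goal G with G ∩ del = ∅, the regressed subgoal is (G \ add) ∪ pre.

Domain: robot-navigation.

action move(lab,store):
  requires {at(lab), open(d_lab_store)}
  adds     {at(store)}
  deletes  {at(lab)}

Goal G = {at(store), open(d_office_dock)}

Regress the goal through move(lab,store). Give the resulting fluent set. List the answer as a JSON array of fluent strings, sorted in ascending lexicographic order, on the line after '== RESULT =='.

Compute (G \ add) ∪ pre:
  G ∩ del = {}  (empty — regression defined)
  G \ add = {at(store), open(d_office_dock)} \ {at(store)} = {open(d_office_dock)}
  ∪ pre   = {open(d_office_dock)} ∪ {at(lab), open(d_lab_store)}
          = {at(lab), open(d_lab_store), open(d_office_dock)}

== RESULT ==
["at(lab)", "open(d_lab_store)", "open(d_office_dock)"]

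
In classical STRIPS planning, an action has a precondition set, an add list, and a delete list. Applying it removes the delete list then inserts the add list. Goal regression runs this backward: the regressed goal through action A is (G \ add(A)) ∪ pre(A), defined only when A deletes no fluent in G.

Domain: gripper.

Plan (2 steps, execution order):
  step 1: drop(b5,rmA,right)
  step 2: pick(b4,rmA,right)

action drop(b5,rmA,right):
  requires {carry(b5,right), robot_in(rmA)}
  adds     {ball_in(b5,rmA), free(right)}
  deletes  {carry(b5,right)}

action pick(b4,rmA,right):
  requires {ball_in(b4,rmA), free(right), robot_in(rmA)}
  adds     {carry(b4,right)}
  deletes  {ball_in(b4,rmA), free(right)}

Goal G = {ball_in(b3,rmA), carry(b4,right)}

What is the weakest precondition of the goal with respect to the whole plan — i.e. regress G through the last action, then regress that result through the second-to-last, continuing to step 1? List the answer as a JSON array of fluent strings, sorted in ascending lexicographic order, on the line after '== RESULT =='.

Work backward from the goal:
  through step 2 (pick(b4,rmA,right)): drop {carry(b4,right)}, keep {ball_in(b3,rmA)}, require {ball_in(b4,rmA), free(right), robot_in(rmA)}
    → {ball_in(b3,rmA), ball_in(b4,rmA), free(right), robot_in(rmA)}
  through step 1 (drop(b5,rmA,right)): drop {free(right)}, keep {ball_in(b3,rmA), ball_in(b4,rmA), robot_in(rmA)}, require {carry(b5,right), robot_in(rmA)}
    → {ball_in(b3,rmA), ball_in(b4,rmA), carry(b5,right), robot_in(rmA)}

== RESULT ==
["ball_in(b3,rmA)", "ball_in(b4,rmA)", "carry(b5,right)", "robot_in(rmA)"]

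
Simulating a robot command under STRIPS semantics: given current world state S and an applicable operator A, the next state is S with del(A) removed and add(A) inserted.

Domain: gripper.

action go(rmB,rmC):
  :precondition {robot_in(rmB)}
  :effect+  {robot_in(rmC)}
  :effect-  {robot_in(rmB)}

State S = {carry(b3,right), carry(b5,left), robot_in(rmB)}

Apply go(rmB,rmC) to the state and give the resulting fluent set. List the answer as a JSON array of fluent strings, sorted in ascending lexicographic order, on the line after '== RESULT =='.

Compute (S \ del) ∪ add:
  pre ⊆ S: {robot_in(rmB)} ⊆ S  — applicable
  S \ del = {carry(b3,right), carry(b5,left)}
  ∪ add   = {carry(b3,right), carry(b5,left), robot_in(rmC)}

== RESULT ==
["carry(b3,right)", "carry(b5,left)", "robot_in(rmC)"]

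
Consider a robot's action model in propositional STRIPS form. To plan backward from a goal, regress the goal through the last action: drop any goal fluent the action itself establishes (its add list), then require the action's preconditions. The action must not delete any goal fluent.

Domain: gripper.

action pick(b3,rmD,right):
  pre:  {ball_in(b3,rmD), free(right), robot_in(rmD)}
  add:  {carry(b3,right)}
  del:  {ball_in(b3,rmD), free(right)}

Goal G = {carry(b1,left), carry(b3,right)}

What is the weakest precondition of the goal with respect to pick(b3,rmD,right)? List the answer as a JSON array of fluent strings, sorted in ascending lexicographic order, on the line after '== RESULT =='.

Regress:
  G ∩ del = {}  (empty — regression defined)
  G \ add = {carry(b1,left), carry(b3,right)} \ {carry(b3,right)} = {carry(b1,left)}
  ∪ pre   = {carry(b1,left)} ∪ {ball_in(b3,rmD), free(right), robot_in(rmD)}
          = {ball_in(b3,rmD), carry(b1,left), free(right), robot_in(rmD)}

== RESULT ==
["ball_in(b3,rmD)", "carry(b1,left)", "free(right)", "robot_in(rmD)"]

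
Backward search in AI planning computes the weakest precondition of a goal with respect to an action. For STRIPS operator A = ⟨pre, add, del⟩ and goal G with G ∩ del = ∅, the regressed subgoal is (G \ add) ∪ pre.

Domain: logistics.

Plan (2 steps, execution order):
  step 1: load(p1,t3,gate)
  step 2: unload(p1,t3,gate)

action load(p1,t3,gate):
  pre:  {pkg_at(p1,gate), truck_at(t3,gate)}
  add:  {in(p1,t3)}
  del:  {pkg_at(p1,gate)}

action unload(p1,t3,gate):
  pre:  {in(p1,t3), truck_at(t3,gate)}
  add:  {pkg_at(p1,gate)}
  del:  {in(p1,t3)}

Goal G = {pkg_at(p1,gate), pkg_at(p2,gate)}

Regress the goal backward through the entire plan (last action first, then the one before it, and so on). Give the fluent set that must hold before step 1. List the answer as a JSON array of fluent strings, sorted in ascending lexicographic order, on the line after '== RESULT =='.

Regress step by step:
  through step 2 (unload(p1,t3,gate)): drop {pkg_at(p1,gate)}, keep {pkg_at(p2,gate)}, require {in(p1,t3), truck_at(t3,gate)}
    → {in(p1,t3), pkg_at(p2,gate), truck_at(t3,gate)}
  through step 1 (load(p1,t3,gate)): drop {in(p1,t3)}, keep {pkg_at(p2,gate), truck_at(t3,gate)}, require {pkg_at(p1,gate), truck_at(t3,gate)}
    → {pkg_at(p1,gate), pkg_at(p2,gate), truck_at(t3,gate)}

== RESULT ==
["pkg_at(p1,gate)", "pkg_at(p2,gate)", "truck_at(t3,gate)"]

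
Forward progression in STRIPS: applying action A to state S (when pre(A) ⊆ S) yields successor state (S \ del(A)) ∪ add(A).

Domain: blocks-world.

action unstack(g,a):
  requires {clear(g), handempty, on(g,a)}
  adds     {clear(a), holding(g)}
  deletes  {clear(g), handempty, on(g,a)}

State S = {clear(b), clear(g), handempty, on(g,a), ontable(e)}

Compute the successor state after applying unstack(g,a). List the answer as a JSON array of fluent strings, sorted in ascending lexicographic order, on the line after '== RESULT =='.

Compute (S \ del) ∪ add:
  pre ⊆ S: {clear(g), handempty, on(g,a)} ⊆ S  — applicable
  S \ del = {clear(b), ontable(e)}
  ∪ add   = {clear(a), clear(b), holding(g), ontable(e)}

== RESULT ==
["clear(a)", "clear(b)", "holding(g)", "ontable(e)"]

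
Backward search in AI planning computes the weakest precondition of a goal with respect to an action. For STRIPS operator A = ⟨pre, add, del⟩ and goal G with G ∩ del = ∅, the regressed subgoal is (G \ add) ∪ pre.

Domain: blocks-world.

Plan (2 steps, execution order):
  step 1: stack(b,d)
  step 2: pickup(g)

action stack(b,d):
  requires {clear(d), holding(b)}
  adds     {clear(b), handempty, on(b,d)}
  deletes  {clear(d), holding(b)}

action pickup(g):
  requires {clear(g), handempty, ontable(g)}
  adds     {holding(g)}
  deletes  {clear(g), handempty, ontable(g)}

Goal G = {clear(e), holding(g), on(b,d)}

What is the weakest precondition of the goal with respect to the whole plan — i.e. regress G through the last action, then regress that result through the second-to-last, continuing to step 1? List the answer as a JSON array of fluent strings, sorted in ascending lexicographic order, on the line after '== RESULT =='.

Work backward from the goal:
  through step 2 (pickup(g)): drop {holding(g)}, keep {clear(e), on(b,d)}, require {clear(g), handempty, ontable(g)}
    → {clear(e), clear(g), handempty, on(b,d), ontable(g)}
  through step 1 (stack(b,d)): drop {handempty, on(b,d)}, keep {clear(e), clear(g), ontable(g)}, require {clear(d), holding(b)}
    → {clear(d), clear(e), clear(g), holding(b), ontable(g)}

== RESULT ==
["clear(d)", "clear(e)", "clear(g)", "holding(b)", "ontable(g)"]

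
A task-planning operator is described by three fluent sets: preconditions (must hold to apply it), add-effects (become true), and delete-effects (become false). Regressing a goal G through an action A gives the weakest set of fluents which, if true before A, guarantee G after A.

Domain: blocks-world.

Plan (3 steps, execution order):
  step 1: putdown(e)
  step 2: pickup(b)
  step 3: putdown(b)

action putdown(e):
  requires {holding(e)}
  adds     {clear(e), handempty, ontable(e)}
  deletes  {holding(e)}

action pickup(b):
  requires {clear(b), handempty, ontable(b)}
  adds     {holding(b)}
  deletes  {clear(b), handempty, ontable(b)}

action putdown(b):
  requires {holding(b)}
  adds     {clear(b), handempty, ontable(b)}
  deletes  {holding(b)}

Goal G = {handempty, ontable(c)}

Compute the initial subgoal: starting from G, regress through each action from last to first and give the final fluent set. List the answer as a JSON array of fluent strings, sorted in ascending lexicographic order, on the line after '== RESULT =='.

Regress step by step:
  through step 3 (putdown(b)): drop {handempty}, keep {ontable(c)}, require {holding(b)}
    → {holding(b), ontable(c)}
  through step 2 (pickup(b)): drop {holding(b)}, keep {ontable(c)}, require {clear(b), handempty, ontable(b)}
    → {clear(b), handempty, ontable(b), ontable(c)}
  through step 1 (putdown(e)): drop {handempty}, keep {clear(b), ontable(b), ontable(c)}, require {holding(e)}
    → {clear(b), holding(e), ontable(b), ontable(c)}

== RESULT ==
["clear(b)", "holding(e)", "ontable(b)", "ontable(c)"]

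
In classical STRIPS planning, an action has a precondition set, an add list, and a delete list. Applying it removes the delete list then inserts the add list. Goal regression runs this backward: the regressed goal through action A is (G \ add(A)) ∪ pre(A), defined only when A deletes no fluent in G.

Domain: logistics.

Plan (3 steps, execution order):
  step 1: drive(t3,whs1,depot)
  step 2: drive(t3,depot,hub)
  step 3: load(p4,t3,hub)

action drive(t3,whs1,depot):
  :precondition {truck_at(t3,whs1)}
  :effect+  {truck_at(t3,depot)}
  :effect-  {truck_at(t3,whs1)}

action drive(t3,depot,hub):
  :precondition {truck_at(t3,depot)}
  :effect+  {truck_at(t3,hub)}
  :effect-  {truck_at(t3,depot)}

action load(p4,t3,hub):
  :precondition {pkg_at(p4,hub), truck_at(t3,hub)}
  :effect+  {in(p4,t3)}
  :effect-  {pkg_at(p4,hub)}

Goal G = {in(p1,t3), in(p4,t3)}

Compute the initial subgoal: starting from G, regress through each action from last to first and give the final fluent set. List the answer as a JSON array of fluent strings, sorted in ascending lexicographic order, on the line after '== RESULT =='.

Work backward from the goal:
  through step 3 (load(p4,t3,hub)): drop {in(p4,t3)}, keep {in(p1,t3)}, require {pkg_at(p4,hub), truck_at(t3,hub)}
    → {in(p1,t3), pkg_at(p4,hub), truck_at(t3,hub)}
  through step 2 (drive(t3,depot,hub)): drop {truck_at(t3,hub)}, keep {in(p1,t3), pkg_at(p4,hub)}, require {truck_at(t3,depot)}
    → {in(p1,t3), pkg_at(p4,hub), truck_at(t3,depot)}
  through step 1 (drive(t3,whs1,depot)): drop {truck_at(t3,depot)}, keep {in(p1,t3), pkg_at(p4,hub)}, require {truck_at(t3,whs1)}
    → {in(p1,t3), pkg_at(p4,hub), truck_at(t3,whs1)}

== RESULT ==
["in(p1,t3)", "pkg_at(p4,hub)", "truck_at(t3,whs1)"]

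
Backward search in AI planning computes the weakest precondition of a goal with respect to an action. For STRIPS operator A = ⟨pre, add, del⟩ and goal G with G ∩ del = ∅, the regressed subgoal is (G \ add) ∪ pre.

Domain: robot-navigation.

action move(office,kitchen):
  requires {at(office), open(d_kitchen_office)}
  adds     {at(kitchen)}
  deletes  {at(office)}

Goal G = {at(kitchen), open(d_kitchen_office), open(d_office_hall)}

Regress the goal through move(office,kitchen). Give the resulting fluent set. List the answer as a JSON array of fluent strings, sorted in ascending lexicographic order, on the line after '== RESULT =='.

Compute (G \ add) ∪ pre:
  G ∩ del = {}  (empty — regression defined)
  G \ add = {at(kitchen), open(d_kitchen_office), open(d_office_hall)} \ {at(kitchen)} = {open(d_kitchen_office), open(d_office_hall)}
  ∪ pre   = {open(d_kitchen_office), open(d_office_hall)} ∪ {at(office), open(d_kitchen_office)}
          = {at(office), open(d_kitchen_office), open(d_office_hall)}

== RESULT ==
["at(office)", "open(d_kitchen_office)", "open(d_office_hall)"]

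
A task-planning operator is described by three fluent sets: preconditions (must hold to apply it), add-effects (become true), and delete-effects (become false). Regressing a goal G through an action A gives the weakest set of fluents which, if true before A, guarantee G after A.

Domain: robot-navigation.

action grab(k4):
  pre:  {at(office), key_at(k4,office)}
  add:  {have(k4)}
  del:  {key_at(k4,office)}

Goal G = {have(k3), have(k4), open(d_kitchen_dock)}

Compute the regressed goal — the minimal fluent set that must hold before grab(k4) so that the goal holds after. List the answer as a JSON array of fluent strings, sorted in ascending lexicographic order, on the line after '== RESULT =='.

Regress:
  G ∩ del = {}  (empty — regression defined)
  G \ add = {have(k3), have(k4), open(d_kitchen_dock)} \ {have(k4)} = {have(k3), open(d_kitchen_dock)}
  ∪ pre   = {have(k3), open(d_kitchen_dock)} ∪ {at(office), key_at(k4,office)}
          = {at(office), have(k3), key_at(k4,office), open(d_kitchen_dock)}

== RESULT ==
["at(office)", "have(k3)", "key_at(k4,office)", "open(d_kitchen_dock)"]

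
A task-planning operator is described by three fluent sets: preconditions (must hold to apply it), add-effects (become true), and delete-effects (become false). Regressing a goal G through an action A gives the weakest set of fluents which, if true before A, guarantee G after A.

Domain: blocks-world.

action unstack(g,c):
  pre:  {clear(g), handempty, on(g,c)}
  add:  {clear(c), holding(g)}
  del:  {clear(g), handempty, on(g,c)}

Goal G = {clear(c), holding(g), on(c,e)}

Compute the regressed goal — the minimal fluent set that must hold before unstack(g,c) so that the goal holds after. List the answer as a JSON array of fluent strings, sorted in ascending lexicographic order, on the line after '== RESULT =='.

Regress:
  G ∩ del = {}  (empty — regression defined)
  G \ add = {clear(c), holding(g), on(c,e)} \ {clear(c), holding(g)} = {on(c,e)}
  ∪ pre   = {on(c,e)} ∪ {clear(g), handempty, on(g,c)}
          = {clear(g), handempty, on(c,e), on(g,c)}

== RESULT ==
["clear(g)", "handempty", "on(c,e)", "on(g,c)"]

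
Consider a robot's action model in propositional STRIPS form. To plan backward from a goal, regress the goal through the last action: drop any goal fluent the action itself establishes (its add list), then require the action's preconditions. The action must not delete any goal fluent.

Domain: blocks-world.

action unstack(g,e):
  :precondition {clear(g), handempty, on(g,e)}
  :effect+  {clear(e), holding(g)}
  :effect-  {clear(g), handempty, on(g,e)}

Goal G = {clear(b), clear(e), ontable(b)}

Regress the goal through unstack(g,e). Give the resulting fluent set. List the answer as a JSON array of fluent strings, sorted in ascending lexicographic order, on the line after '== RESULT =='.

Compute (G \ add) ∪ pre:
  G ∩ del = {}  (empty — regression defined)
  G \ add = {clear(b), clear(e), ontable(b)} \ {clear(e), holding(g)} = {clear(b), ontable(b)}
  ∪ pre   = {clear(b), ontable(b)} ∪ {clear(g), handempty, on(g,e)}
          = {clear(b), clear(g), handempty, on(g,e), ontable(b)}

== RESULT ==
["clear(b)", "clear(g)", "handempty", "on(g,e)", "ontable(b)"]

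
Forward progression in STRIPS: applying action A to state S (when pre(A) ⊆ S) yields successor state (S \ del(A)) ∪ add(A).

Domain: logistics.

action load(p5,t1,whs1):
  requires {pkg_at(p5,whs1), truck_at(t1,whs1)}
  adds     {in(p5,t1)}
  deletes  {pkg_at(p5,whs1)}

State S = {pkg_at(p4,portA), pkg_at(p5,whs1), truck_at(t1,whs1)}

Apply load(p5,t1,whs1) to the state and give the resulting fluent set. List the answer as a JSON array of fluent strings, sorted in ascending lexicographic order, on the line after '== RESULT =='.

Progress:
  pre ⊆ S: {pkg_at(p5,whs1), truck_at(t1,whs1)} ⊆ S  — applicable
  S \ del = {pkg_at(p4,portA), truck_at(t1,whs1)}
  ∪ add   = {in(p5,t1), pkg_at(p4,portA), truck_at(t1,whs1)}

== RESULT ==
["in(p5,t1)", "pkg_at(p4,portA)", "truck_at(t1,whs1)"]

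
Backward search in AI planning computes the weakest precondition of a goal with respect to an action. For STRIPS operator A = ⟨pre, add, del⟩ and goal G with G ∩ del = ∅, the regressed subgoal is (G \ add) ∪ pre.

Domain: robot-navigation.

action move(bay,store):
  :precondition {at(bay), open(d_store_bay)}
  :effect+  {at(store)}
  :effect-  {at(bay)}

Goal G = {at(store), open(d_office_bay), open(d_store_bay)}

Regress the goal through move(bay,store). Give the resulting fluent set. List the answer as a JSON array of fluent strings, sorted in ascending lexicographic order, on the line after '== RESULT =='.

Compute (G \ add) ∪ pre:
  G ∩ del = {}  (empty — regression defined)
  G \ add = {at(store), open(d_office_bay), open(d_store_bay)} \ {at(store)} = {open(d_office_bay), open(d_store_bay)}
  ∪ pre   = {open(d_office_bay), open(d_store_bay)} ∪ {at(bay), open(d_store_bay)}
          = {at(bay), open(d_office_bay), open(d_store_bay)}

== RESULT ==
["at(bay)", "open(d_office_bay)", "open(d_store_bay)"]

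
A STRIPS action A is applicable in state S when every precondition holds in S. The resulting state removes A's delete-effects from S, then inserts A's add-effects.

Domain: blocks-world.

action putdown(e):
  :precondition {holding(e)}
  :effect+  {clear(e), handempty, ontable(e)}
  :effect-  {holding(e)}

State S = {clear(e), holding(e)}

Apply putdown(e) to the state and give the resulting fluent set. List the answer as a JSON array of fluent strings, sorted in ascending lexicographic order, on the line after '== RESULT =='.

Compute (S \ del) ∪ add:
  pre ⊆ S: {holding(e)} ⊆ S  — applicable
  S \ del = {clear(e)}
  ∪ add   = {clear(e), handempty, ontable(e)}

== RESULT ==
["clear(e)", "handempty", "ontable(e)"]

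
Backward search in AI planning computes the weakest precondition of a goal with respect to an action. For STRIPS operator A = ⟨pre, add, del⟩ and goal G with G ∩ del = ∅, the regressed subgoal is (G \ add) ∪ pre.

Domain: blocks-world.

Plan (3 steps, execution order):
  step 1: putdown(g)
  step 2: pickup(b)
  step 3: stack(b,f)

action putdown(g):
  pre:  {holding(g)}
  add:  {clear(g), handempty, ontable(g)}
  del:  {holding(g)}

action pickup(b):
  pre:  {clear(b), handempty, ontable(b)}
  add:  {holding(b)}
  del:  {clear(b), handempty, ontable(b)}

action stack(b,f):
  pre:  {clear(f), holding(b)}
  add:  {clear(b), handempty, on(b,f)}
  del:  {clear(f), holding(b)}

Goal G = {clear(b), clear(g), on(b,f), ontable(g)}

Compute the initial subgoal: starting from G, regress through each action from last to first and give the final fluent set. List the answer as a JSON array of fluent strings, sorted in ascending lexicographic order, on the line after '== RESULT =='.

Regress step by step:
  through step 3 (stack(b,f)): drop {clear(b), on(b,f)}, keep {clear(g), ontable(g)}, require {clear(f), holding(b)}
    → {clear(f), clear(g), holding(b), ontable(g)}
  through step 2 (pickup(b)): drop {holding(b)}, keep {clear(f), clear(g), ontable(g)}, require {clear(b), handempty, ontable(b)}
    → {clear(b), clear(f), clear(g), handempty, ontable(b), ontable(g)}
  through step 1 (putdown(g)): drop {clear(g), handempty, ontable(g)}, keep {clear(b), clear(f), ontable(b)}, require {holding(g)}
    → {clear(b), clear(f), holding(g), ontable(b)}

== RESULT ==
["clear(b)", "clear(f)", "holding(g)", "ontable(b)"]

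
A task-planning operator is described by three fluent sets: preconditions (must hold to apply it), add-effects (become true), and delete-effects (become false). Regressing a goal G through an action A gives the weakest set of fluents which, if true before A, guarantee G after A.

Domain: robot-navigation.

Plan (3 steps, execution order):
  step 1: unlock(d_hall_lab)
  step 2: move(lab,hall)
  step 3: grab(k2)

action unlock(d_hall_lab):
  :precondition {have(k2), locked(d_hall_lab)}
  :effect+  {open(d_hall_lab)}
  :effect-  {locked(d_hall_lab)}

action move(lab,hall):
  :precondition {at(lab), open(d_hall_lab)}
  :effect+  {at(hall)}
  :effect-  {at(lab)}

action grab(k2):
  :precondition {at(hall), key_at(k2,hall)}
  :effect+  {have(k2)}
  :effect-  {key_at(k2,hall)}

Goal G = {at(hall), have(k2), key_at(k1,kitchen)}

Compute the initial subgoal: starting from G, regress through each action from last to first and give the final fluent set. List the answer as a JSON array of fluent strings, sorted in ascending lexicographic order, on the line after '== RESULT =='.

Work backward from the goal:
  through step 3 (grab(k2)): drop {have(k2)}, keep {at(hall), key_at(k1,kitchen)}, require {at(hall), key_at(k2,hall)}
    → {at(hall), key_at(k1,kitchen), key_at(k2,hall)}
  through step 2 (move(lab,hall)): drop {at(hall)}, keep {key_at(k1,kitchen), key_at(k2,hall)}, require {at(lab), open(d_hall_lab)}
    → {at(lab), key_at(k1,kitchen), key_at(k2,hall), open(d_hall_lab)}
  through step 1 (unlock(d_hall_lab)): drop {open(d_hall_lab)}, keep {at(lab), key_at(k1,kitchen), key_at(k2,hall)}, require {have(k2), locked(d_hall_lab)}
    → {at(lab), have(k2), key_at(k1,kitchen), key_at(k2,hall), locked(d_hall_lab)}

== RESULT ==
["at(lab)", "have(k2)", "key_at(k1,kitchen)", "key_at(k2,hall)", "locked(d_hall_lab)"]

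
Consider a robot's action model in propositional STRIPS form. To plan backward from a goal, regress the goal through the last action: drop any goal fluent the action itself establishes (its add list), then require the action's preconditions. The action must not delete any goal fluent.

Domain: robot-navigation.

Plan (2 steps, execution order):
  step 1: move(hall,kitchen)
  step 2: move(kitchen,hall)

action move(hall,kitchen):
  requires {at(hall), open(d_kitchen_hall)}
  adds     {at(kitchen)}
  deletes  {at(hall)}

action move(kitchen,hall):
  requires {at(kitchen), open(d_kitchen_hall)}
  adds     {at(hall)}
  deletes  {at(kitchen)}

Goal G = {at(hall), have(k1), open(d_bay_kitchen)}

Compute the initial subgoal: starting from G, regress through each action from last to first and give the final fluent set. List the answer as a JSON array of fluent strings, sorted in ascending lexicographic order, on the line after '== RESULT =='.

Regress step by step:
  through step 2 (move(kitchen,hall)): drop {at(hall)}, keep {have(k1), open(d_bay_kitchen)}, require {at(kitchen), open(d_kitchen_hall)}
    → {at(kitchen), have(k1), open(d_bay_kitchen), open(d_kitchen_hall)}
  through step 1 (move(hall,kitchen)): drop {at(kitchen)}, keep {have(k1), open(d_bay_kitchen), open(d_kitchen_hall)}, require {at(hall), open(d_kitchen_hall)}
    → {at(hall), have(k1), open(d_bay_kitchen), open(d_kitchen_hall)}

== RESULT ==
["at(hall)", "have(k1)", "open(d_bay_kitchen)", "open(d_kitchen_hall)"]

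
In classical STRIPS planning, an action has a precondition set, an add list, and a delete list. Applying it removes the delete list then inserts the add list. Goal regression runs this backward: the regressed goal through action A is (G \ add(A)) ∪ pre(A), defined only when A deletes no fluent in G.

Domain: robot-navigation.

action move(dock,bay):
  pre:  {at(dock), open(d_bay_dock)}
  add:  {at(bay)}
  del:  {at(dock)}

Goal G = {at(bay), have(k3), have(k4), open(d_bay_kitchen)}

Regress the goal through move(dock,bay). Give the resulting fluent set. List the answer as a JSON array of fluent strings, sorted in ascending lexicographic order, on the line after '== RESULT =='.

Regress:
  G ∩ del = {}  (empty — regression defined)
  G \ add = {at(bay), have(k3), have(k4), open(d_bay_kitchen)} \ {at(bay)} = {have(k3), have(k4), open(d_bay_kitchen)}
  ∪ pre   = {have(k3), have(k4), open(d_bay_kitchen)} ∪ {at(dock), open(d_bay_dock)}
          = {at(dock), have(k3), have(k4), open(d_bay_dock), open(d_bay_kitchen)}

== RESULT ==
["at(dock)", "have(k3)", "have(k4)", "open(d_bay_dock)", "open(d_bay_kitchen)"]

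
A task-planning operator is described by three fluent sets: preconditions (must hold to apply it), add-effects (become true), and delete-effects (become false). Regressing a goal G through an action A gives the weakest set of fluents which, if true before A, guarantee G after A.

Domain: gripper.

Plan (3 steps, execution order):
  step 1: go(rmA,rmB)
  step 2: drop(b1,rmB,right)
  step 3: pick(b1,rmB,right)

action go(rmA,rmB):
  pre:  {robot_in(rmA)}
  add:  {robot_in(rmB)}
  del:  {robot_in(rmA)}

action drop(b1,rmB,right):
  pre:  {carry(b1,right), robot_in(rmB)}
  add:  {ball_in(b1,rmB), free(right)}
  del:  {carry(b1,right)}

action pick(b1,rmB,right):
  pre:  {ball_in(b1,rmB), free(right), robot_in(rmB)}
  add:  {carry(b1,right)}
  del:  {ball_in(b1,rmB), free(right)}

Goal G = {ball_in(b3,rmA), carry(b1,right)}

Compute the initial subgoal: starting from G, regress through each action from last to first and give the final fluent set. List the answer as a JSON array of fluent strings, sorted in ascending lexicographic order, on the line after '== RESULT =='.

Work backward from the goal:
  through step 3 (pick(b1,rmB,right)): drop {carry(b1,right)}, keep {ball_in(b3,rmA)}, require {ball_in(b1,rmB), free(right), robot_in(rmB)}
    → {ball_in(b1,rmB), ball_in(b3,rmA), free(right), robot_in(rmB)}
  through step 2 (drop(b1,rmB,right)): drop {ball_in(b1,rmB), free(right)}, keep {ball_in(b3,rmA), robot_in(rmB)}, require {carry(b1,right), robot_in(rmB)}
    → {ball_in(b3,rmA), carry(b1,right), robot_in(rmB)}
  through step 1 (go(rmA,rmB)): drop {robot_in(rmB)}, keep {ball_in(b3,rmA), carry(b1,right)}, require {robot_in(rmA)}
    → {ball_in(b3,rmA), carry(b1,right), robot_in(rmA)}

== RESULT ==
["ball_in(b3,rmA)", "carry(b1,right)", "robot_in(rmA)"]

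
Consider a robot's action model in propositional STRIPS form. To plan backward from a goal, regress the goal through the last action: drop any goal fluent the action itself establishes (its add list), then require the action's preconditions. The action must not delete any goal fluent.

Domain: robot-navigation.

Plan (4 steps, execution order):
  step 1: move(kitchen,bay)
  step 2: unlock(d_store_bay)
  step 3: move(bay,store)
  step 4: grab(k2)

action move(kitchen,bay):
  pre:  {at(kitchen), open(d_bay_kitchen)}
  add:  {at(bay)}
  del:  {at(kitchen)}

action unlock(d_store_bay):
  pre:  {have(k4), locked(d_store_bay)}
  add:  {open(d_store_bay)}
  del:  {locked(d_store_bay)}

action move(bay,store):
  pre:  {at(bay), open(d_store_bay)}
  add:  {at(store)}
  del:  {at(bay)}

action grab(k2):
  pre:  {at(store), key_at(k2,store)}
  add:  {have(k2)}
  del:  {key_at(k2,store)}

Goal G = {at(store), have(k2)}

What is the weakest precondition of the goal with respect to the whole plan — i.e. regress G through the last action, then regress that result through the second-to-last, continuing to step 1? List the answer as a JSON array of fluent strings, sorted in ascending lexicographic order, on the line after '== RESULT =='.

Work backward from the goal:
  through step 4 (grab(k2)): drop {have(k2)}, keep {at(store)}, require {at(store), key_at(k2,store)}
    → {at(store), key_at(k2,store)}
  through step 3 (move(bay,store)): drop {at(store)}, keep {key_at(k2,store)}, require {at(bay), open(d_store_bay)}
    → {at(bay), key_at(k2,store), open(d_store_bay)}
  through step 2 (unlock(d_store_bay)): drop {open(d_store_bay)}, keep {at(bay), key_at(k2,store)}, require {have(k4), locked(d_store_bay)}
    → {at(bay), have(k4), key_at(k2,store), locked(d_store_bay)}
  through step 1 (move(kitchen,bay)): drop {at(bay)}, keep {have(k4), key_at(k2,store), locked(d_store_bay)}, require {at(kitchen), open(d_bay_kitchen)}
    → {at(kitchen), have(k4), key_at(k2,store), locked(d_store_bay), open(d_bay_kitchen)}

== RESULT ==
["at(kitchen)", "have(k4)", "key_at(k2,store)", "locked(d_store_bay)", "open(d_bay_kitchen)"]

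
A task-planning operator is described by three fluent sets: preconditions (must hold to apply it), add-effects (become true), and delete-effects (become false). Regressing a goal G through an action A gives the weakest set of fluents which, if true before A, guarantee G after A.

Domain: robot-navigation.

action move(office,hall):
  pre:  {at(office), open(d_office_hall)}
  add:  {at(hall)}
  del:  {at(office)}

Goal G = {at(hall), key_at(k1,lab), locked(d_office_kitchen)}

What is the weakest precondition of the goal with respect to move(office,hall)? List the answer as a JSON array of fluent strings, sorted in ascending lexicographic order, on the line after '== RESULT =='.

Regress:
  G ∩ del = {}  (empty — regression defined)
  G \ add = {at(hall), key_at(k1,lab), locked(d_office_kitchen)} \ {at(hall)} = {key_at(k1,lab), locked(d_office_kitchen)}
  ∪ pre   = {key_at(k1,lab), locked(d_office_kitchen)} ∪ {at(office), open(d_office_hall)}
          = {at(office), key_at(k1,lab), locked(d_office_kitchen), open(d_office_hall)}

== RESULT ==
["at(office)", "key_at(k1,lab)", "locked(d_office_kitchen)", "open(d_office_hall)"]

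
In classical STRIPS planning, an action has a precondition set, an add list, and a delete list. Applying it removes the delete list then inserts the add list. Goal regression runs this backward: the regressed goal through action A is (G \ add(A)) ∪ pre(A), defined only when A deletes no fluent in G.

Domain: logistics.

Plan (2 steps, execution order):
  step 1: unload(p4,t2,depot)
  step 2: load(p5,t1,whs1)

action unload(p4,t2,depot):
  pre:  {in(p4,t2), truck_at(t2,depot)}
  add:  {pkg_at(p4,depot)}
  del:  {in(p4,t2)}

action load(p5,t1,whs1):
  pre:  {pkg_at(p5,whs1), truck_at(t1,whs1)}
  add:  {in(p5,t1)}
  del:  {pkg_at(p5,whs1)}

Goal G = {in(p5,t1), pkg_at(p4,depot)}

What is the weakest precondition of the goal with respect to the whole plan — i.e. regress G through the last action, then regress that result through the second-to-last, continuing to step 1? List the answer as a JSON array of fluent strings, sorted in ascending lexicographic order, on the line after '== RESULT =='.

Regress step by step:
  through step 2 (load(p5,t1,whs1)): drop {in(p5,t1)}, keep {pkg_at(p4,depot)}, require {pkg_at(p5,whs1), truck_at(t1,whs1)}
    → {pkg_at(p4,depot), pkg_at(p5,whs1), truck_at(t1,whs1)}
  through step 1 (unload(p4,t2,depot)): drop {pkg_at(p4,depot)}, keep {pkg_at(p5,whs1), truck_at(t1,whs1)}, require {in(p4,t2), truck_at(t2,depot)}
    → {in(p4,t2), pkg_at(p5,whs1), truck_at(t1,whs1), truck_at(t2,depot)}

== RESULT ==
["in(p4,t2)", "pkg_at(p5,whs1)", "truck_at(t1,whs1)", "truck_at(t2,depot)"]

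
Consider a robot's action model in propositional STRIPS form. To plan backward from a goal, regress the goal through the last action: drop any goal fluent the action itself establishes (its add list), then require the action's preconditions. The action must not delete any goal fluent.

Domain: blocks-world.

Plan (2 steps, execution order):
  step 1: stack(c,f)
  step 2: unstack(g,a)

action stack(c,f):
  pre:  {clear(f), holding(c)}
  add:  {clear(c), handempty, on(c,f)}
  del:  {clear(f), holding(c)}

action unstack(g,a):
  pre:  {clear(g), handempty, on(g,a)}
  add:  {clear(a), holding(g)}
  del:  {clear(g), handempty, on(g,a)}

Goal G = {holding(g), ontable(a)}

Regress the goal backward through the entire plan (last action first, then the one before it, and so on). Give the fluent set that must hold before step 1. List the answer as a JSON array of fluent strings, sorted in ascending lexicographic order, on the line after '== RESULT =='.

Regress step by step:
  through step 2 (unstack(g,a)): drop {holding(g)}, keep {ontable(a)}, require {clear(g), handempty, on(g,a)}
    → {clear(g), handempty, on(g,a), ontable(a)}
  through step 1 (stack(c,f)): drop {handempty}, keep {clear(g), on(g,a), ontable(a)}, require {clear(f), holding(c)}
    → {clear(f), clear(g), holding(c), on(g,a), ontable(a)}

== RESULT ==
["clear(f)", "clear(g)", "holding(c)", "on(g,a)", "ontable(a)"]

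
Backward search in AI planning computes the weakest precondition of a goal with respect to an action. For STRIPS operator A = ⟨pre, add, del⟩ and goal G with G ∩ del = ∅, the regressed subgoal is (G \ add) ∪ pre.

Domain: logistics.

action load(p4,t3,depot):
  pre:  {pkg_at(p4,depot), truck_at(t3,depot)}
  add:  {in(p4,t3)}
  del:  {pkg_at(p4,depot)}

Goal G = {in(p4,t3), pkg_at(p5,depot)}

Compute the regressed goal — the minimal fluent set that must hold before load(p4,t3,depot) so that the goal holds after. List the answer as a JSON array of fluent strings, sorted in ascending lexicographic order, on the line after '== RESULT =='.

Compute (G \ add) ∪ pre:
  G ∩ del = {}  (empty — regression defined)
  G \ add = {in(p4,t3), pkg_at(p5,depot)} \ {in(p4,t3)} = {pkg_at(p5,depot)}
  ∪ pre   = {pkg_at(p5,depot)} ∪ {pkg_at(p4,depot), truck_at(t3,depot)}
          = {pkg_at(p4,depot), pkg_at(p5,depot), truck_at(t3,depot)}

== RESULT ==
["pkg_at(p4,depot)", "pkg_at(p5,depot)", "truck_at(t3,depot)"]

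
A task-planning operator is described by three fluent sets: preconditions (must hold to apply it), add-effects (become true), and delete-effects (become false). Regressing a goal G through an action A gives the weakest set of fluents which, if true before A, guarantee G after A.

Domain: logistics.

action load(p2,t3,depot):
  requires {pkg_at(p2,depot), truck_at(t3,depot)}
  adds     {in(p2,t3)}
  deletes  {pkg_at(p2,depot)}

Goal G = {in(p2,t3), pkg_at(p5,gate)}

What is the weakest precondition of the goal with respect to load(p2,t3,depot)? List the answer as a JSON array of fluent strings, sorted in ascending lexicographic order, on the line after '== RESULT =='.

Regress:
  G ∩ del = {}  (empty — regression defined)
  G \ add = {in(p2,t3), pkg_at(p5,gate)} \ {in(p2,t3)} = {pkg_at(p5,gate)}
  ∪ pre   = {pkg_at(p5,gate)} ∪ {pkg_at(p2,depot), truck_at(t3,depot)}
          = {pkg_at(p2,depot), pkg_at(p5,gate), truck_at(t3,depot)}

== RESULT ==
["pkg_at(p2,depot)", "pkg_at(p5,gate)", "truck_at(t3,depot)"]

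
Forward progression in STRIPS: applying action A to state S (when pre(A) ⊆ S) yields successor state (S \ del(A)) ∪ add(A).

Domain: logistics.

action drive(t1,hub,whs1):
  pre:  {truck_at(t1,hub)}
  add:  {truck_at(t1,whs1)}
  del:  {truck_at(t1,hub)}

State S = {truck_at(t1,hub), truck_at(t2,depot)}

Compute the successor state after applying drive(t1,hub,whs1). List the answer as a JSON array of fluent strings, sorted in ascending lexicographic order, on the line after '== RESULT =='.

Compute (S \ del) ∪ add:
  pre ⊆ S: {truck_at(t1,hub)} ⊆ S  — applicable
  S \ del = {truck_at(t2,depot)}
  ∪ add   = {truck_at(t1,whs1), truck_at(t2,depot)}

== RESULT ==
["truck_at(t1,whs1)", "truck_at(t2,depot)"]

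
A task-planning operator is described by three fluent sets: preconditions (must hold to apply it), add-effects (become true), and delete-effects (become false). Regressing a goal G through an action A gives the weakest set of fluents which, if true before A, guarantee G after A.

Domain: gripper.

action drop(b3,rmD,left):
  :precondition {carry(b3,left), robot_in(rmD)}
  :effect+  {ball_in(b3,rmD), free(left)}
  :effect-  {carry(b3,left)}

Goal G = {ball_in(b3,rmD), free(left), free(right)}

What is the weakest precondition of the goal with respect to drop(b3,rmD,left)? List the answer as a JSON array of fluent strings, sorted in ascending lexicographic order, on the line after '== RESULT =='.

Compute (G \ add) ∪ pre:
  G ∩ del = {}  (empty — regression defined)
  G \ add = {ball_in(b3,rmD), free(left), free(right)} \ {ball_in(b3,rmD), free(left)} = {free(right)}
  ∪ pre   = {free(right)} ∪ {carry(b3,left), robot_in(rmD)}
          = {carry(b3,left), free(right), robot_in(rmD)}

== RESULT ==
["carry(b3,left)", "free(right)", "robot_in(rmD)"]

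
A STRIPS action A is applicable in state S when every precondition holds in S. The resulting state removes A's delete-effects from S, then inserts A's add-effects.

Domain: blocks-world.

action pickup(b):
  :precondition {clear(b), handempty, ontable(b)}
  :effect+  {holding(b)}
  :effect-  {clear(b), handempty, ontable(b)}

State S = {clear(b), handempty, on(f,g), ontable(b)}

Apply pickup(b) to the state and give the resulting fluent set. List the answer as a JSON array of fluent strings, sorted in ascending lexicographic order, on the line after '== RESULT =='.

Progress:
  pre ⊆ S: {clear(b), handempty, ontable(b)} ⊆ S  — applicable
  S \ del = {on(f,g)}
  ∪ add   = {holding(b), on(f,g)}

== RESULT ==
["holding(b)", "on(f,g)"]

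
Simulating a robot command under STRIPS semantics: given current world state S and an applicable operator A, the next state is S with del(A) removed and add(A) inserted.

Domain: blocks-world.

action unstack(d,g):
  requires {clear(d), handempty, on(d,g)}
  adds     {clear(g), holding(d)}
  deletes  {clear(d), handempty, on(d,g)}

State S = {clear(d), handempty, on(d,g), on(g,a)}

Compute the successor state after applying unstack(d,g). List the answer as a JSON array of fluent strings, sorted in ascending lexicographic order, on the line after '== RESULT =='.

Compute (S \ del) ∪ add:
  pre ⊆ S: {clear(d), handempty, on(d,g)} ⊆ S  — applicable
  S \ del = {on(g,a)}
  ∪ add   = {clear(g), holding(d), on(g,a)}

== RESULT ==
["clear(g)", "holding(d)", "on(g,a)"]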